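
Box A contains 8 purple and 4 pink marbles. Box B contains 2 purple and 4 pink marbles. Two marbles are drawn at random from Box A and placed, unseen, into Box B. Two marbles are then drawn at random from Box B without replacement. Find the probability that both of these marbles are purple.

45/308

Condition on how many of the transferred marbles are purple (from Box A: 8 purple of 12; then Box B has 8 total).
  0 purple: C(8,0)C(4,2)/C(12,2) = 1/11; then P = C(2,2)/C(8,2) = 1/28
  1 purple: C(8,1)C(4,1)/C(12,2) = 16/33; then P = C(3,2)/C(8,2) = 3/28
  2 purple: C(8,2)C(4,0)/C(12,2) = 14/33; then P = C(4,2)/C(8,2) = 3/14
P(both purple) = 45/308 ≈ 0.1461.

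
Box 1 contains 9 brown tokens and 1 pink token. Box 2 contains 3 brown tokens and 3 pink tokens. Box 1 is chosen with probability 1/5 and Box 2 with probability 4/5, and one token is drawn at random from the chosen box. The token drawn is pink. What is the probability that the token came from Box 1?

1/21

P(pink | Box 1) = 1/10; P(pink | Box 2) = 1/2.
P(pink) = 1/5·1/10 + 4/5·1/2 = 21/50.
By Bayes' rule, P(Box 1 | pink) = 1/50 / 21/50 = 1/21 ≈ 0.0476.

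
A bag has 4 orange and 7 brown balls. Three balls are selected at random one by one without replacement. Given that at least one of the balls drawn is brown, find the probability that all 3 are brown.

P(all 3 brown) = C(7,3)/C(11,3) = 7/33; P(at least one brown) = 1 − C(4,3)/C(11,3) = 161/165.
Since 'all 3 brown' ⊆ 'at least one brown', P(all 3 | at least one) = 7/33 / 161/165 = 5/23 ≈ 0.2174.

5/23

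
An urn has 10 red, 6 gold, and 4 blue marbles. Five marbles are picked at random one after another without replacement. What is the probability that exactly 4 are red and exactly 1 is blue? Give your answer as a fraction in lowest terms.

Unordered draws without replacement: count favorable combinations over C(20,5).
Favorable = C(10,4) · C(6,0) · C(4,1) = 840; total = C(20,5) = 15504.
P = 840/15504 = 35/646 ≈ 0.0542.

35/646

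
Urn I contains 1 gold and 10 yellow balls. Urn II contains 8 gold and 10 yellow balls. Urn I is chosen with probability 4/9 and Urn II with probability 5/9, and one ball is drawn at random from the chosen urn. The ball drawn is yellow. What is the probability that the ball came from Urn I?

72/127

P(yellow | Urn I) = 10/11; P(yellow | Urn II) = 5/9.
P(yellow) = 4/9·10/11 + 5/9·5/9 = 635/891.
By Bayes' rule, P(Urn I | yellow) = 40/99 / 635/891 = 72/127 ≈ 0.5669.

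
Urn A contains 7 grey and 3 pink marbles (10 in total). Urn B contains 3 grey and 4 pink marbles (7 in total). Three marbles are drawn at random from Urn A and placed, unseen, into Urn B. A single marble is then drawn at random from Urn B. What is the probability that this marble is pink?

Condition on how many of the transferred marbles are pink (from Urn A: 3 pink of 10; then Urn B has 10 total).
  0 pink: C(3,0)C(7,3)/C(10,3) = 7/24; then P = 4/10
  1 pink: C(3,1)C(7,2)/C(10,3) = 21/40; then P = 5/10
  2 pink: C(3,2)C(7,1)/C(10,3) = 7/40; then P = 6/10
  3 pink: C(3,3)C(7,0)/C(10,3) = 1/120; then P = 7/10
P(pink from Urn B) = 49/100 ≈ 0.4900.

49/100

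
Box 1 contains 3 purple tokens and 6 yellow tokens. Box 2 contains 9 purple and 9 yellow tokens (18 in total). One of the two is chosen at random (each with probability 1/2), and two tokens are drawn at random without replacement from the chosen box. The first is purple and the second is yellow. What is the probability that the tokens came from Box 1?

17/35

P(E | Box 1) = 1/4; P(E | Box 2) = 9/34.
P(E) = 1/2·1/4 + 1/2·9/34 = 35/136.
By Bayes' rule, P(Box 1 | E) = 1/8 / 35/136 = 17/35 ≈ 0.4857.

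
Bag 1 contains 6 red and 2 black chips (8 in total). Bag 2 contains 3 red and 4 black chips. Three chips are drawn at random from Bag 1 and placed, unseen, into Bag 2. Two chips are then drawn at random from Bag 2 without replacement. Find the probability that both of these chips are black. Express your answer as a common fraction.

Condition on how many of the transferred chips are black (from Bag 1: 2 black of 8; then Bag 2 has 10 total).
  0 black: C(2,0)C(6,3)/C(8,3) = 5/14; then P = C(4,2)/C(10,2) = 2/15
  1 black: C(2,1)C(6,2)/C(8,3) = 15/28; then P = C(5,2)/C(10,2) = 2/9
  2 black: C(2,2)C(6,1)/C(8,3) = 3/28; then P = C(6,2)/C(10,2) = 1/3
P(both black) = 17/84 ≈ 0.2024.

17/84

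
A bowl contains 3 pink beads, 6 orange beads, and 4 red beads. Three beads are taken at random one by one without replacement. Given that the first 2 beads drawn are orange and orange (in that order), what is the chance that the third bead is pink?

3/11

After removing 2 orange, the bowl has 3 pink out of 11 remaining.
P(third is pink | given) = 3/11 ≈ 0.2727.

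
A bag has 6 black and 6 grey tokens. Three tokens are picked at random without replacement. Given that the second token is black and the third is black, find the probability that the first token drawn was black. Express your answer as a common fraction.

P(first=black and the second token is black and the third is black) = (6/12)·(5/11)·(4/10) = 1/11.
P(E) = Σ over first color = 1/11 + 3/22 = 5/22.
By Bayes, P(first=black | E) = 1/11 / 5/22 = 2/5 ≈ 0.4000.

2/5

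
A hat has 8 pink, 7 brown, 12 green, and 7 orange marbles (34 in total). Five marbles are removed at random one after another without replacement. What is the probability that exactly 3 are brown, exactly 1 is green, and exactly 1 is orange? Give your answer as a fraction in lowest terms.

Unordered draws without replacement: count favorable combinations over C(34,5).
Favorable = C(8,0) · C(7,3) · C(12,1) · C(7,1) = 2940; total = C(34,5) = 278256.
P = 2940/278256 = 245/23188 ≈ 0.0106.

245/23188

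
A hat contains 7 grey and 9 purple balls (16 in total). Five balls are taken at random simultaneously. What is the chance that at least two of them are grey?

10/13

Sum the hypergeometric tail for j = 2,…,5 grey balls.
Favorable = C(7,2)·C(9,3) + C(7,3)·C(9,2) + C(7,4)·C(9,1) + C(7,5)·C(9,0) = 3360; total = C(16,5) = 4368.
P = 3360/4368 = 10/13 ≈ 0.7692.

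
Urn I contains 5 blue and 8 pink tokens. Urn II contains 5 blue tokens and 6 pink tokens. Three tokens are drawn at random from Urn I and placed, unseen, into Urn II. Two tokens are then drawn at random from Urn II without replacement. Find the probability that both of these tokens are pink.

Condition on how many of the transferred tokens are pink (from Urn I: 8 pink of 13; then Urn II has 14 total).
  0 pink: C(8,0)C(5,3)/C(13,3) = 5/143; then P = C(6,2)/C(14,2) = 15/91
  1 pink: C(8,1)C(5,2)/C(13,3) = 40/143; then P = C(7,2)/C(14,2) = 3/13
  2 pink: C(8,2)C(5,1)/C(13,3) = 70/143; then P = C(8,2)/C(14,2) = 4/13
  3 pink: C(8,3)C(5,0)/C(13,3) = 28/143; then P = C(9,2)/C(14,2) = 36/91
P(both pink) = 353/1183 ≈ 0.2984.

353/1183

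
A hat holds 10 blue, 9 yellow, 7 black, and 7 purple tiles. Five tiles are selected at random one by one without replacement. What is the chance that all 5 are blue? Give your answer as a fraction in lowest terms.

21/19778

Unordered draws without replacement: count favorable combinations over C(33,5).
Favorable = C(10,5) · C(9,0) · C(7,0) · C(7,0) = 252; total = C(33,5) = 237336.
P = 252/237336 = 21/19778 ≈ 0.0011.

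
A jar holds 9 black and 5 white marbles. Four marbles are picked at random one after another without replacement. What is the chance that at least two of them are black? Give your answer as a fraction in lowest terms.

Sum the hypergeometric tail for j = 2,…,4 black marbles.
Favorable = C(9,2)·C(5,2) + C(9,3)·C(5,1) + C(9,4)·C(5,0) = 906; total = C(14,4) = 1001.
P = 906/1001 = 906/1001 ≈ 0.9051.

906/1001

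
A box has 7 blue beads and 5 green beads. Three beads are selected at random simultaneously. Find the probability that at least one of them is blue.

21/22

Use the complement: P(at least one blue) = 1 − P(no blue).
P(none) = C(5,3)/C(12,3) = 10/220.
So P = 1 − 10/220 = 21/22 ≈ 0.9545.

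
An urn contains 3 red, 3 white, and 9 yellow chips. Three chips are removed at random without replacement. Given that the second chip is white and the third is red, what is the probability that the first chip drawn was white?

P(first=white and the second chip is white and the third is red) = (3/15)·(2/14)·(3/13) = 3/455.
P(E) = Σ over first color = 3/455 + 3/455 + 27/910 = 3/70.
By Bayes, P(first=white | E) = 3/455 / 3/70 = 2/13 ≈ 0.1538.

2/13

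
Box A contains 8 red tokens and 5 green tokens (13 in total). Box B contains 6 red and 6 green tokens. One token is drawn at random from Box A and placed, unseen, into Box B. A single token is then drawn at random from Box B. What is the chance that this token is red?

Condition on how many of the transferred tokens are red (from Box A: 8 red of 13; then Box B has 13 total).
  0 red: C(8,0)C(5,1)/C(13,1) = 5/13; then P = 6/13
  1 red: C(8,1)C(5,0)/C(13,1) = 8/13; then P = 7/13
P(red from Box B) = 86/169 ≈ 0.5089.

86/169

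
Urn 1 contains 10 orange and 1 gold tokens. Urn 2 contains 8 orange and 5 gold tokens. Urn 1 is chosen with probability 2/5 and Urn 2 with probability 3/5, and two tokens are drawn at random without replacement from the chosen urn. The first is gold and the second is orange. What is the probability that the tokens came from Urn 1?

P(E | Urn 1) = 1/11; P(E | Urn 2) = 10/39.
P(E) = 2/5·1/11 + 3/5·10/39 = 136/715.
By Bayes' rule, P(Urn 1 | E) = 2/55 / 136/715 = 13/68 ≈ 0.1912.

13/68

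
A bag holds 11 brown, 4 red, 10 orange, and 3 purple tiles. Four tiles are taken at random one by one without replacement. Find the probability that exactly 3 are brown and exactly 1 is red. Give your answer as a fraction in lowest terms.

44/1365

Unordered draws without replacement: count favorable combinations over C(28,4).
Favorable = C(11,3) · C(4,1) · C(10,0) · C(3,0) = 660; total = C(28,4) = 20475.
P = 660/20475 = 44/1365 ≈ 0.0322.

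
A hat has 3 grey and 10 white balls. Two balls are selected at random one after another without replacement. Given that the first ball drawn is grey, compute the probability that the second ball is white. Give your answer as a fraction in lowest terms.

After removing 1 grey, the hat has 10 white out of 12 remaining.
P(second is white | given) = 10/12 = 5/6 ≈ 0.8333.

5/6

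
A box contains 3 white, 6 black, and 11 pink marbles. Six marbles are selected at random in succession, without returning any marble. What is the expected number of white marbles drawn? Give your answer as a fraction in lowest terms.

9/10

By linearity of expectation, E[X] = Σ P(draw i is white); by symmetry each draw (even without replacement) has P(white) = 3/20.
E[X] = 6 · 3/20 = 9/10 ≈ 0.9000.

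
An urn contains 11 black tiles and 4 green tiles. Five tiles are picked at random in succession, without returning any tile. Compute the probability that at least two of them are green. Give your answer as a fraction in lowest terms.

37/91

Sum the hypergeometric tail for j = 2,…,4 green tiles.
Favorable = C(4,2)·C(11,3) + C(4,3)·C(11,2) + C(4,4)·C(11,1) = 1221; total = C(15,5) = 3003.
P = 1221/3003 = 37/91 ≈ 0.4066.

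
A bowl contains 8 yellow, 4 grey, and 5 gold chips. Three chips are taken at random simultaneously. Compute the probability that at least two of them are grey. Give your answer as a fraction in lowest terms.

41/340

Sum the hypergeometric tail for j = 2,…,3 grey chips.
Favorable = C(4,2)·C(13,1) + C(4,3)·C(13,0) = 82; total = C(17,3) = 680.
P = 82/680 = 41/340 ≈ 0.1206.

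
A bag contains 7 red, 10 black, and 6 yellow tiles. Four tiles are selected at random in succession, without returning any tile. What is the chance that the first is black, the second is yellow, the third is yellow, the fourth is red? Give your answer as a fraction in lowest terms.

5/506

Multiply the conditional probability of each draw in order, without replacement, so each draw removes one from its color and from the total.
P = (10/23) · (6/22) · (5/21) · (7/20) = 5/506 ≈ 0.0099.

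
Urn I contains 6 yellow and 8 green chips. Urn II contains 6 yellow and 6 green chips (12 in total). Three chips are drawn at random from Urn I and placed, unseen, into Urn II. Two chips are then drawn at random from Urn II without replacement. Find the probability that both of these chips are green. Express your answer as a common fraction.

159/637

Condition on how many of the transferred chips are green (from Urn I: 8 green of 14; then Urn II has 15 total).
  0 green: C(8,0)C(6,3)/C(14,3) = 5/91; then P = C(6,2)/C(15,2) = 1/7
  1 green: C(8,1)C(6,2)/C(14,3) = 30/91; then P = C(7,2)/C(15,2) = 1/5
  2 green: C(8,2)C(6,1)/C(14,3) = 6/13; then P = C(8,2)/C(15,2) = 4/15
  3 green: C(8,3)C(6,0)/C(14,3) = 2/13; then P = C(9,2)/C(15,2) = 12/35
P(both green) = 159/637 ≈ 0.2496.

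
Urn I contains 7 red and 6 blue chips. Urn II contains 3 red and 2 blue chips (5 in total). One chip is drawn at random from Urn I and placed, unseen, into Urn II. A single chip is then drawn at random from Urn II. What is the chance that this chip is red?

23/39

Condition on how many of the transferred chips are red (from Urn I: 7 red of 13; then Urn II has 6 total).
  0 red: C(7,0)C(6,1)/C(13,1) = 6/13; then P = 3/6
  1 red: C(7,1)C(6,0)/C(13,1) = 7/13; then P = 4/6
P(red from Urn II) = 23/39 ≈ 0.5897.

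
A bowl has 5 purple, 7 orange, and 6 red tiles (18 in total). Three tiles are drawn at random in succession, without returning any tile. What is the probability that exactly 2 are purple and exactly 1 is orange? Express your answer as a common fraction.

35/408

Unordered draws without replacement: count favorable combinations over C(18,3).
Favorable = C(5,2) · C(7,1) · C(6,0) = 70; total = C(18,3) = 816.
P = 70/816 = 35/408 ≈ 0.0858.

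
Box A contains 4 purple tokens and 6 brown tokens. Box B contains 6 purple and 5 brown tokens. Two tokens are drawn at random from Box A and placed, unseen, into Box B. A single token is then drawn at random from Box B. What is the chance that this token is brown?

Condition on how many of the transferred tokens are brown (from Box A: 6 brown of 10; then Box B has 13 total).
  0 brown: C(6,0)C(4,2)/C(10,2) = 2/15; then P = 5/13
  1 brown: C(6,1)C(4,1)/C(10,2) = 8/15; then P = 6/13
  2 brown: C(6,2)C(4,0)/C(10,2) = 1/3; then P = 7/13
P(brown from Box B) = 31/65 ≈ 0.4769.

31/65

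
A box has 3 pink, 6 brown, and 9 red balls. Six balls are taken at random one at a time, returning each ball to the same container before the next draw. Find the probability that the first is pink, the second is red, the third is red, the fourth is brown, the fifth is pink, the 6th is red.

1/864

Multiply the conditional probability of each draw in order, with replacement (the composition resets each draw).
P = (3/18) · (9/18) · (9/18) · (6/18) · (3/18) · (9/18) = 1/864 ≈ 0.0012.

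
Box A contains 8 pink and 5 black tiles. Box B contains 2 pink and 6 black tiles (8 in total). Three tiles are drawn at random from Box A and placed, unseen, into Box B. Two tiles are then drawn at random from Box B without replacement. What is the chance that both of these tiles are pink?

15/143

Condition on how many of the transferred tiles are pink (from Box A: 8 pink of 13; then Box B has 11 total).
  0 pink: C(8,0)C(5,3)/C(13,3) = 5/143; then P = C(2,2)/C(11,2) = 1/55
  1 pink: C(8,1)C(5,2)/C(13,3) = 40/143; then P = C(3,2)/C(11,2) = 3/55
  2 pink: C(8,2)C(5,1)/C(13,3) = 70/143; then P = C(4,2)/C(11,2) = 6/55
  3 pink: C(8,3)C(5,0)/C(13,3) = 28/143; then P = C(5,2)/C(11,2) = 2/11
P(both pink) = 15/143 ≈ 0.1049.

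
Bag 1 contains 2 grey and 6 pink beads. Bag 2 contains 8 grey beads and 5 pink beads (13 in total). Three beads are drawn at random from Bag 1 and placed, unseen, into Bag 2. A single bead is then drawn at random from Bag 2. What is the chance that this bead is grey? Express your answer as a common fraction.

35/64

Condition on how many of the transferred beads are grey (from Bag 1: 2 grey of 8; then Bag 2 has 16 total).
  0 grey: C(2,0)C(6,3)/C(8,3) = 5/14; then P = 8/16
  1 grey: C(2,1)C(6,2)/C(8,3) = 15/28; then P = 9/16
  2 grey: C(2,2)C(6,1)/C(8,3) = 3/28; then P = 10/16
P(grey from Bag 2) = 35/64 ≈ 0.5469.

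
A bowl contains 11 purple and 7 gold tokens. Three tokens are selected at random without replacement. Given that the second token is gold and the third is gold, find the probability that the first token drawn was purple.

P(first=purple and the second token is gold and the third is gold) = (11/18)·(7/17)·(6/16) = 77/816.
P(E) = Σ over first color = 77/816 + 35/816 = 7/51.
By Bayes, P(first=purple | E) = 77/816 / 7/51 = 11/16 ≈ 0.6875.

11/16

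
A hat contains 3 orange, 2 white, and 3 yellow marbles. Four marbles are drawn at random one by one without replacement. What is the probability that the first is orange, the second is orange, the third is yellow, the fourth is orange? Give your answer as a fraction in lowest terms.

3/280

Multiply the conditional probability of each draw in order, without replacement, so each draw removes one from its color and from the total.
P = (3/8) · (2/7) · (3/6) · (1/5) = 3/280 ≈ 0.0107.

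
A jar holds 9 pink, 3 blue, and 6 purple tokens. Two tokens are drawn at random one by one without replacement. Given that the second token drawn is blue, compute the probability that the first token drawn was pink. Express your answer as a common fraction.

P(first=pink and the second token drawn is blue) = (9/18)·(3/17) = 3/34.
P(the second token drawn is blue) = Σ over first color = 3/34 + 1/51 + 1/17 = 1/6.
By Bayes, P(first=pink | the second token drawn is blue) = 3/34 / 1/6 = 9/17 ≈ 0.5294.

9/17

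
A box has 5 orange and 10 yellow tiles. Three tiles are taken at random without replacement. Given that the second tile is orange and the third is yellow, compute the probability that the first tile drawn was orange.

4/13

P(first=orange and the second tile is orange and the third is yellow) = (5/15)·(4/14)·(10/13) = 20/273.
P(E) = Σ over first color = 20/273 + 15/91 = 5/21.
By Bayes, P(first=orange | E) = 20/273 / 5/21 = 4/13 ≈ 0.3077.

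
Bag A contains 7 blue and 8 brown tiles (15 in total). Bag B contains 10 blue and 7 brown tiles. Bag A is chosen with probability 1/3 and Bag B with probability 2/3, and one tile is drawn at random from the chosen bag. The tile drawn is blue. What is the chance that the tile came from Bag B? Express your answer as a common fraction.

P(blue | Bag A) = 7/15; P(blue | Bag B) = 10/17.
P(blue) = 1/3·7/15 + 2/3·10/17 = 419/765.
By Bayes' rule, P(Bag B | blue) = 20/51 / 419/765 = 300/419 ≈ 0.7160.

300/419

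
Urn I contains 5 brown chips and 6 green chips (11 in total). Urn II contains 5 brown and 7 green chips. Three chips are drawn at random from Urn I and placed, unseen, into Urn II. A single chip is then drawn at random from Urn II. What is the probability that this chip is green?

19/33

Condition on how many of the transferred chips are green (from Urn I: 6 green of 11; then Urn II has 15 total).
  0 green: C(6,0)C(5,3)/C(11,3) = 2/33; then P = 7/15
  1 green: C(6,1)C(5,2)/C(11,3) = 4/11; then P = 8/15
  2 green: C(6,2)C(5,1)/C(11,3) = 5/11; then P = 9/15
  3 green: C(6,3)C(5,0)/C(11,3) = 4/33; then P = 10/15
P(green from Urn II) = 19/33 ≈ 0.5758.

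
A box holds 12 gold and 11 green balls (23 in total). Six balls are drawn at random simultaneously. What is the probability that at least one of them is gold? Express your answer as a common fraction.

Use the complement: P(at least one gold) = 1 − P(no gold).
P(none) = C(11,6)/C(23,6) = 462/100947.
So P = 1 − 462/100947 = 435/437 ≈ 0.9954.

435/437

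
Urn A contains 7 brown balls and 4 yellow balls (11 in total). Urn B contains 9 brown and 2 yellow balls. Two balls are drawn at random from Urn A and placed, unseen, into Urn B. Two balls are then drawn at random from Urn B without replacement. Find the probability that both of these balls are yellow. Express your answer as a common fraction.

47/1430

Condition on how many of the transferred balls are yellow (from Urn A: 4 yellow of 11; then Urn B has 13 total).
  0 yellow: C(4,0)C(7,2)/C(11,2) = 21/55; then P = C(2,2)/C(13,2) = 1/78
  1 yellow: C(4,1)C(7,1)/C(11,2) = 28/55; then P = C(3,2)/C(13,2) = 1/26
  2 yellow: C(4,2)C(7,0)/C(11,2) = 6/55; then P = C(4,2)/C(13,2) = 1/13
P(both yellow) = 47/1430 ≈ 0.0329.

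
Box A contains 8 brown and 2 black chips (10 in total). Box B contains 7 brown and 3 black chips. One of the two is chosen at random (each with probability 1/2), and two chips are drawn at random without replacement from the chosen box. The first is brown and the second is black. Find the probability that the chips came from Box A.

16/37

P(E | Box A) = 8/45; P(E | Box B) = 7/30.
P(E) = 1/2·8/45 + 1/2·7/30 = 37/180.
By Bayes' rule, P(Box A | E) = 4/45 / 37/180 = 16/37 ≈ 0.4324.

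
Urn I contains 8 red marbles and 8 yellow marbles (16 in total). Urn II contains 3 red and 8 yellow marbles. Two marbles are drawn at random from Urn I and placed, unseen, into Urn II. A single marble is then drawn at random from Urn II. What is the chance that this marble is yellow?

Condition on how many of the transferred marbles are yellow (from Urn I: 8 yellow of 16; then Urn II has 13 total).
  0 yellow: C(8,0)C(8,2)/C(16,2) = 7/30; then P = 8/13
  1 yellow: C(8,1)C(8,1)/C(16,2) = 8/15; then P = 9/13
  2 yellow: C(8,2)C(8,0)/C(16,2) = 7/30; then P = 10/13
P(yellow from Urn II) = 9/13 ≈ 0.6923.

9/13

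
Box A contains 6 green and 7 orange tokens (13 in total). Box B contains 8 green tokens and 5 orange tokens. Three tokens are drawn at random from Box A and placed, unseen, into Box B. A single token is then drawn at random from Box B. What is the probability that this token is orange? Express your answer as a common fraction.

Condition on how many of the transferred tokens are orange (from Box A: 7 orange of 13; then Box B has 16 total).
  0 orange: C(7,0)C(6,3)/C(13,3) = 10/143; then P = 5/16
  1 orange: C(7,1)C(6,2)/C(13,3) = 105/286; then P = 6/16
  2 orange: C(7,2)C(6,1)/C(13,3) = 63/143; then P = 7/16
  3 orange: C(7,3)C(6,0)/C(13,3) = 35/286; then P = 8/16
P(orange from Box B) = 43/104 ≈ 0.4135.

43/104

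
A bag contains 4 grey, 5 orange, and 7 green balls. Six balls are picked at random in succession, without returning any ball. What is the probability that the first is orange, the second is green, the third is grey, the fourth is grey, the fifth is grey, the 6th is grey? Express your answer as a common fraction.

1/6864

Multiply the conditional probability of each draw in order, without replacement, so each draw removes one from its color and from the total.
P = (5/16) · (7/15) · (4/14) · (3/13) · (2/12) · (1/11) = 1/6864 ≈ 0.0001.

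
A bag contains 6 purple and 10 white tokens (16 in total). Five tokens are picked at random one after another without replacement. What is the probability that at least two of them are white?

27/28

Sum the hypergeometric tail for j = 2,…,5 white tokens.
Favorable = C(10,2)·C(6,3) + C(10,3)·C(6,2) + C(10,4)·C(6,1) + C(10,5)·C(6,0) = 4212; total = C(16,5) = 4368.
P = 4212/4368 = 27/28 ≈ 0.9643.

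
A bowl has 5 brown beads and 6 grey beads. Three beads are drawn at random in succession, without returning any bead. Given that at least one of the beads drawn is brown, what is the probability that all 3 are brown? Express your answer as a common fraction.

2/29

P(all 3 brown) = C(5,3)/C(11,3) = 2/33; P(at least one brown) = 1 − C(6,3)/C(11,3) = 29/33.
Since 'all 3 brown' ⊆ 'at least one brown', P(all 3 | at least one) = 2/33 / 29/33 = 2/29 ≈ 0.0690.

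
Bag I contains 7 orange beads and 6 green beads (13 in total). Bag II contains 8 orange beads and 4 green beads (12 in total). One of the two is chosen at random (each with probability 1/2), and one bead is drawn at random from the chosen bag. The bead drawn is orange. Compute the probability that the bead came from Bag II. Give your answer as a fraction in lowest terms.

26/47

P(orange | Bag I) = 7/13; P(orange | Bag II) = 2/3.
P(orange) = 1/2·7/13 + 1/2·2/3 = 47/78.
By Bayes' rule, P(Bag II | orange) = 1/3 / 47/78 = 26/47 ≈ 0.5532.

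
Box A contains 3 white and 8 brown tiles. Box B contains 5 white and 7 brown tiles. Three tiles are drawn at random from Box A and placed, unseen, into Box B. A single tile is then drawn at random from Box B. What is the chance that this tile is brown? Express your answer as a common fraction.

101/165

Condition on how many of the transferred tiles are brown (from Box A: 8 brown of 11; then Box B has 15 total).
  0 brown: C(8,0)C(3,3)/C(11,3) = 1/165; then P = 7/15
  1 brown: C(8,1)C(3,2)/C(11,3) = 8/55; then P = 8/15
  2 brown: C(8,2)C(3,1)/C(11,3) = 28/55; then P = 9/15
  3 brown: C(8,3)C(3,0)/C(11,3) = 56/165; then P = 10/15
P(brown from Box B) = 101/165 ≈ 0.6121.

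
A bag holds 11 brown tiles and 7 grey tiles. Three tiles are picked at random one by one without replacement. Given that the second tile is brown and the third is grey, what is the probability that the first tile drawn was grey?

P(first=grey and the second tile is brown and the third is grey) = (7/18)·(11/17)·(6/16) = 77/816.
P(E) = Σ over first color = 385/2448 + 77/816 = 77/306.
By Bayes, P(first=grey | E) = 77/816 / 77/306 = 3/8 ≈ 0.3750.

3/8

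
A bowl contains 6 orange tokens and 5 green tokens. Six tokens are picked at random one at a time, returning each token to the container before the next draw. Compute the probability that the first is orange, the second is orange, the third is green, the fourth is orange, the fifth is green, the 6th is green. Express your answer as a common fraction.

Multiply the conditional probability of each draw in order, with replacement (the composition resets each draw).
P = (6/11) · (6/11) · (5/11) · (6/11) · (5/11) · (5/11) = 27000/1771561 ≈ 0.0152.

27000/1771561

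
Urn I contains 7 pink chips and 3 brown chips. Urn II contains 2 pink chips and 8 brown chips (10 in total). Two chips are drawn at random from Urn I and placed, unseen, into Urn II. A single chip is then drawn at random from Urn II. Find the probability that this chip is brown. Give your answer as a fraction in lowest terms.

Condition on how many of the transferred chips are brown (from Urn I: 3 brown of 10; then Urn II has 12 total).
  0 brown: C(3,0)C(7,2)/C(10,2) = 7/15; then P = 8/12
  1 brown: C(3,1)C(7,1)/C(10,2) = 7/15; then P = 9/12
  2 brown: C(3,2)C(7,0)/C(10,2) = 1/15; then P = 10/12
P(brown from Urn II) = 43/60 ≈ 0.7167.

43/60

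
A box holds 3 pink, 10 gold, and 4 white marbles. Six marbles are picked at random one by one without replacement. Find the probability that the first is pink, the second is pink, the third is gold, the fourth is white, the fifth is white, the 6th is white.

1/6188

Multiply the conditional probability of each draw in order, without replacement, so each draw removes one from its color and from the total.
P = (3/17) · (2/16) · (10/15) · (4/14) · (3/13) · (2/12) = 1/6188 ≈ 0.0002.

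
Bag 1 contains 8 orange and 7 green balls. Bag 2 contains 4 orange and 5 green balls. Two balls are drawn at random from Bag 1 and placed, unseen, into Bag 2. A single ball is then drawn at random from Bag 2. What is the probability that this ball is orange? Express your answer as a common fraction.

Condition on how many of the transferred balls are orange (from Bag 1: 8 orange of 15; then Bag 2 has 11 total).
  0 orange: C(8,0)C(7,2)/C(15,2) = 1/5; then P = 4/11
  1 orange: C(8,1)C(7,1)/C(15,2) = 8/15; then P = 5/11
  2 orange: C(8,2)C(7,0)/C(15,2) = 4/15; then P = 6/11
P(orange from Bag 2) = 76/165 ≈ 0.4606.

76/165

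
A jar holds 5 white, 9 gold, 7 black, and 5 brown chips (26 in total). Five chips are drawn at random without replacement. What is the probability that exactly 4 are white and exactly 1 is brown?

Unordered draws without replacement: count favorable combinations over C(26,5).
Favorable = C(5,4) · C(9,0) · C(7,0) · C(5,1) = 25; total = C(26,5) = 65780.
P = 25/65780 = 5/13156 ≈ 0.0004.

5/13156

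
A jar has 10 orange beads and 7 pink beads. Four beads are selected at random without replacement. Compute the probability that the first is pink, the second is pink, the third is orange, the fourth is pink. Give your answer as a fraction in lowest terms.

5/136

Multiply the conditional probability of each draw in order, without replacement, so each draw removes one from its color and from the total.
P = (7/17) · (6/16) · (10/15) · (5/14) = 5/136 ≈ 0.0368.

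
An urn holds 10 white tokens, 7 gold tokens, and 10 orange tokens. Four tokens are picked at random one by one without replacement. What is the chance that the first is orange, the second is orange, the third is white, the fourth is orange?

Multiply the conditional probability of each draw in order, without replacement, so each draw removes one from its color and from the total.
P = (10/27) · (9/26) · (10/25) · (8/24) = 2/117 ≈ 0.0171.

2/117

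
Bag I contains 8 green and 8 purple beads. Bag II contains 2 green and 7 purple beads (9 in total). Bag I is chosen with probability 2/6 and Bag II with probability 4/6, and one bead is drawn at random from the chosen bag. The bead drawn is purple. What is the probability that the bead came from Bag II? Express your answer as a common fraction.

P(purple | Bag I) = 1/2; P(purple | Bag II) = 7/9.
P(purple) = 1/3·1/2 + 2/3·7/9 = 37/54.
By Bayes' rule, P(Bag II | purple) = 14/27 / 37/54 = 28/37 ≈ 0.7568.

28/37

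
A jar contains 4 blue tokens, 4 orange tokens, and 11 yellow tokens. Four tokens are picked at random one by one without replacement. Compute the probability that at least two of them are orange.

Sum the hypergeometric tail for j = 2,…,4 orange tokens.
Favorable = C(4,2)·C(15,2) + C(4,3)·C(15,1) + C(4,4)·C(15,0) = 691; total = C(19,4) = 3876.
P = 691/3876 = 691/3876 ≈ 0.1783.

691/3876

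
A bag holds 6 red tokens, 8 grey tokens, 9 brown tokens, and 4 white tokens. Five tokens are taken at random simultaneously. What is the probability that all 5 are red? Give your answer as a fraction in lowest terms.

1/13455

Unordered draws without replacement: count favorable combinations over C(27,5).
Favorable = C(6,5) · C(8,0) · C(9,0) · C(4,0) = 6; total = C(27,5) = 80730.
P = 6/80730 = 1/13455 ≈ 0.0001.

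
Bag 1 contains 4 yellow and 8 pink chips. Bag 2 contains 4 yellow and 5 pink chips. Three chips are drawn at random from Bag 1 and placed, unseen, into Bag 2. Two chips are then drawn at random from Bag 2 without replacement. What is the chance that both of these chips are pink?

Condition on how many of the transferred chips are pink (from Bag 1: 8 pink of 12; then Bag 2 has 12 total).
  0 pink: C(8,0)C(4,3)/C(12,3) = 1/55; then P = C(5,2)/C(12,2) = 5/33
  1 pink: C(8,1)C(4,2)/C(12,3) = 12/55; then P = C(6,2)/C(12,2) = 5/22
  2 pink: C(8,2)C(4,1)/C(12,3) = 28/55; then P = C(7,2)/C(12,2) = 7/22
  3 pink: C(8,3)C(4,0)/C(12,3) = 14/55; then P = C(8,2)/C(12,2) = 14/33
P(both pink) = 39/121 ≈ 0.3223.

39/121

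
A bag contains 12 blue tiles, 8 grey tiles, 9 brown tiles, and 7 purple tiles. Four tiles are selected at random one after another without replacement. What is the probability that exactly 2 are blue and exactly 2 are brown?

Unordered draws without replacement: count favorable combinations over C(36,4).
Favorable = C(12,2) · C(8,0) · C(9,2) · C(7,0) = 2376; total = C(36,4) = 58905.
P = 2376/58905 = 24/595 ≈ 0.0403.

24/595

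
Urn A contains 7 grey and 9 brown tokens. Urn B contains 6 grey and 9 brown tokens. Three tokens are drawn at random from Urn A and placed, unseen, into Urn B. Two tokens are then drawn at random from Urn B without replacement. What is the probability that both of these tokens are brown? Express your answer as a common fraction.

Condition on how many of the transferred tokens are brown (from Urn A: 9 brown of 16; then Urn B has 18 total).
  0 brown: C(9,0)C(7,3)/C(16,3) = 1/16; then P = C(9,2)/C(18,2) = 4/17
  1 brown: C(9,1)C(7,2)/C(16,3) = 27/80; then P = C(10,2)/C(18,2) = 5/17
  2 brown: C(9,2)C(7,1)/C(16,3) = 9/20; then P = C(11,2)/C(18,2) = 55/153
  3 brown: C(9,3)C(7,0)/C(16,3) = 3/20; then P = C(12,2)/C(18,2) = 22/51
P(both brown) = 463/1360 ≈ 0.3404.

463/1360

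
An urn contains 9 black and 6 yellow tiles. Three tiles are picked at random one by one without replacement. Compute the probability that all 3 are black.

12/65

Unordered draws without replacement: count favorable combinations over C(15,3).
Favorable = C(9,3) · C(6,0) = 84; total = C(15,3) = 455.
P = 84/455 = 12/65 ≈ 0.1846.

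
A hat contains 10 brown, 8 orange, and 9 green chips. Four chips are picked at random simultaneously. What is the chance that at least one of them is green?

161/195

Use the complement: P(at least one green) = 1 − P(no green).
P(none) = C(18,4)/C(27,4) = 3060/17550.
So P = 1 − 3060/17550 = 161/195 ≈ 0.8256.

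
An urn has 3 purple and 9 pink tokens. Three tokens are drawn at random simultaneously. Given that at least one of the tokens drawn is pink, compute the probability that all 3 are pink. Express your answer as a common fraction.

28/73

P(all 3 pink) = C(9,3)/C(12,3) = 21/55; P(at least one pink) = 1 − C(3,3)/C(12,3) = 219/220.
Since 'all 3 pink' ⊆ 'at least one pink', P(all 3 | at least one) = 21/55 / 219/220 = 28/73 ≈ 0.3836.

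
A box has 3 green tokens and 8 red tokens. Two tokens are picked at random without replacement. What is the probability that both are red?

Multiply the conditional probability of each draw in order, without replacement, so each draw removes one from its color and from the total.
P = (8/11) · (7/10) = 28/55 ≈ 0.5091.

28/55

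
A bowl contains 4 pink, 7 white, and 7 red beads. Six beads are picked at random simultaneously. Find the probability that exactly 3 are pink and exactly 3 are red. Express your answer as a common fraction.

Unordered draws without replacement: count favorable combinations over C(18,6).
Favorable = C(4,3) · C(7,0) · C(7,3) = 140; total = C(18,6) = 18564.
P = 140/18564 = 5/663 ≈ 0.0075.

5/663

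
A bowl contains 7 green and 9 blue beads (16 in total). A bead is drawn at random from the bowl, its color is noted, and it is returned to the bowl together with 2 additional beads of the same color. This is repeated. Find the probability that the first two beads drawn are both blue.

11/32

After a blue draw the bowl holds 11 blue out of 18.
P = (9/16)·(11/18) = 11/32 ≈ 0.3438.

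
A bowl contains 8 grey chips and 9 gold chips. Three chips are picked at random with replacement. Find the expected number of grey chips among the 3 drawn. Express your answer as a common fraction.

24/17

By linearity of expectation, E[X] = Σ P(draw i is grey); each independent draw has P(grey) = 8/17.
E[X] = 3 · 8/17 = 24/17 ≈ 1.4118.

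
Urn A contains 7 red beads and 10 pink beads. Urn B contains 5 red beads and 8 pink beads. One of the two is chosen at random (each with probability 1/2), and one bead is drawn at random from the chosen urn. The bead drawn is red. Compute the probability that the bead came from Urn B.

P(red | Urn A) = 7/17; P(red | Urn B) = 5/13.
P(red) = 1/2·7/17 + 1/2·5/13 = 88/221.
By Bayes' rule, P(Urn B | red) = 5/26 / 88/221 = 85/176 ≈ 0.4830.

85/176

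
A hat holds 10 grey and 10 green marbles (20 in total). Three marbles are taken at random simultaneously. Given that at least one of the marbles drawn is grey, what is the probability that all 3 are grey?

P(all 3 grey) = C(10,3)/C(20,3) = 2/19; P(at least one grey) = 1 − C(10,3)/C(20,3) = 17/19.
Since 'all 3 grey' ⊆ 'at least one grey', P(all 3 | at least one) = 2/19 / 17/19 = 2/17 ≈ 0.1176.

2/17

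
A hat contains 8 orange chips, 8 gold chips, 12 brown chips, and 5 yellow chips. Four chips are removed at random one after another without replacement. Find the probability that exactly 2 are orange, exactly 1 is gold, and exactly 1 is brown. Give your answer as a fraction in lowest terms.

Unordered draws without replacement: count favorable combinations over C(33,4).
Favorable = C(8,2) · C(8,1) · C(12,1) · C(5,0) = 2688; total = C(33,4) = 40920.
P = 2688/40920 = 112/1705 ≈ 0.0657.

112/1705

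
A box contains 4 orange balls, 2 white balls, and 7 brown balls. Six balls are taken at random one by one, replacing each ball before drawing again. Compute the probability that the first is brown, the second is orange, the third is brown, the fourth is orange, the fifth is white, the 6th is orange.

Multiply the conditional probability of each draw in order, with replacement (the composition resets each draw).
P = (7/13) · (4/13) · (7/13) · (4/13) · (2/13) · (4/13) = 6272/4826809 ≈ 0.0013.

6272/4826809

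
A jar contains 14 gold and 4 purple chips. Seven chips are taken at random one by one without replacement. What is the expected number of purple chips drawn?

14/9

By linearity of expectation, E[X] = Σ P(draw i is purple); by symmetry each draw (even without replacement) has P(purple) = 4/18.
E[X] = 7 · 4/18 = 14/9 ≈ 1.5556.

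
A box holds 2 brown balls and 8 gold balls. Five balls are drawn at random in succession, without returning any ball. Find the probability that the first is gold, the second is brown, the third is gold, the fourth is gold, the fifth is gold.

Multiply the conditional probability of each draw in order, without replacement, so each draw removes one from its color and from the total.
P = (8/10) · (2/9) · (7/8) · (6/7) · (5/6) = 1/9 ≈ 0.1111.

1/9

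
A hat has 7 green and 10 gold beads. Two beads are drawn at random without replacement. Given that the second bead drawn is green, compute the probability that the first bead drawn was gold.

5/8

P(first=gold and the second bead drawn is green) = (10/17)·(7/16) = 35/136.
P(the second bead drawn is green) = Σ over first color = 21/136 + 35/136 = 7/17.
By Bayes, P(first=gold | the second bead drawn is green) = 35/136 / 7/17 = 5/8 ≈ 0.6250.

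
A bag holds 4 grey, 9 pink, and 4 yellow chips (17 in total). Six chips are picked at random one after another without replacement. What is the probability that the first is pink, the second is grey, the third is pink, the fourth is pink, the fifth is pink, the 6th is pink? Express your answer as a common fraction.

3/442

Multiply the conditional probability of each draw in order, without replacement, so each draw removes one from its color and from the total.
P = (9/17) · (4/16) · (8/15) · (7/14) · (6/13) · (5/12) = 3/442 ≈ 0.0068.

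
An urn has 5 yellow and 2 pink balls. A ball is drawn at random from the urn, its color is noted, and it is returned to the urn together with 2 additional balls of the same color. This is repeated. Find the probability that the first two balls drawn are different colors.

20/63

Either pink then yellow, or yellow then pink; after the first draw the total is 9.
P = (2/7)·(5/9) + (5/7)·(2/9) = 20/63 ≈ 0.3175.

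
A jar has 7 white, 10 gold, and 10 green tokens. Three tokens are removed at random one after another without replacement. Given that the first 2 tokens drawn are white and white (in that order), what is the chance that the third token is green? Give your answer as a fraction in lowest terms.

2/5

After removing 2 white, the jar has 10 green out of 25 remaining.
P(third is green | given) = 10/25 = 2/5 ≈ 0.4000.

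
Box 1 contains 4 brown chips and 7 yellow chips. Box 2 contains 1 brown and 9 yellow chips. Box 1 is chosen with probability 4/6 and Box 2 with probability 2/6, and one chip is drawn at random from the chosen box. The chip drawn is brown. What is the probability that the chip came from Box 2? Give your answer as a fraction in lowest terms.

11/91

P(brown | Box 1) = 4/11; P(brown | Box 2) = 1/10.
P(brown) = 2/3·4/11 + 1/3·1/10 = 91/330.
By Bayes' rule, P(Box 2 | brown) = 1/30 / 91/330 = 11/91 ≈ 0.1209.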